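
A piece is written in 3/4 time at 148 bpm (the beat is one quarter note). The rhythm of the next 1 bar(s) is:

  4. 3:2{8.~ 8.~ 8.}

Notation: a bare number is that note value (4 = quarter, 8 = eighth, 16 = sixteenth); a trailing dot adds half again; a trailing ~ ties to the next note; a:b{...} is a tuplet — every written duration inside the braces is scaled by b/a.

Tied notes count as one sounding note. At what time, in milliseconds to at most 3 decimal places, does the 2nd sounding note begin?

1. 0.0ms @ 0 + 608.108ms (3/2)
2. 608.108ms @ 3/2 + 608.108ms (3/2)

note 2 onset = 3/2b = 608.108ms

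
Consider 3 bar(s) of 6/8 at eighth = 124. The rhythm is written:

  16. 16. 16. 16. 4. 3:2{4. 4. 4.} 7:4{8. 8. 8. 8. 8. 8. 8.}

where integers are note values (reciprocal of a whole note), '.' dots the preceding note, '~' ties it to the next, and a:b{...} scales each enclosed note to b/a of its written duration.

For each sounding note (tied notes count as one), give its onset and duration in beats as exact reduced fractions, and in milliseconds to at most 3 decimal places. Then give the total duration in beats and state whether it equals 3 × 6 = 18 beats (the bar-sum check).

1) 0.0ms=0b +362.903ms=3/4b
2) 362.903ms=3/4b +362.903ms=3/4b
3) 725.806ms=3/2b +362.903ms=3/4b
4) 1088.71ms=9/4b +362.903ms=3/4b
5) 1451.613ms=3b +1451.613ms=3b
6) 2903.226ms=6b +967.742ms=2b
7) 3870.968ms=8b +967.742ms=2b
8) 4838.71ms=10b +967.742ms=2b
9) 5806.452ms=12b +414.747ms=6/7b
10) 6221.198ms=90/7b +414.747ms=6/7b
11) 6635.945ms=96/7b +414.747ms=6/7b
12) 7050.691ms=102/7b +414.747ms=6/7b
13) 7465.438ms=108/7b +414.747ms=6/7b
14) 7880.184ms=114/7b +414.747ms=6/7b
15) 8294.931ms=120/7b +414.747ms=6/7b
Σ=18b of 18 (124bpm 6/8) — PASS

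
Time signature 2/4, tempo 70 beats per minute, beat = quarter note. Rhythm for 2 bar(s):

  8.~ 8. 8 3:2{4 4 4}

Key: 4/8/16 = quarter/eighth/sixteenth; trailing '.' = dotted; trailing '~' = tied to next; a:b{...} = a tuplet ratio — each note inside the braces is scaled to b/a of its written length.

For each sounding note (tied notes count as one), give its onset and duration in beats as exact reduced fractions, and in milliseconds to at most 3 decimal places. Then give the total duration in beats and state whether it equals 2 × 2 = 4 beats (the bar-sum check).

1) 0.0ms=0b +1285.714ms=3/2b
2) 1285.714ms=3/2b +428.571ms=1/2b
3) 1714.286ms=2b +571.429ms=2/3b
4) 2285.714ms=8/3b +571.429ms=2/3b
5) 2857.143ms=10/3b +571.429ms=2/3b
Σ=4b of 4 (70bpm 2/4) — PASS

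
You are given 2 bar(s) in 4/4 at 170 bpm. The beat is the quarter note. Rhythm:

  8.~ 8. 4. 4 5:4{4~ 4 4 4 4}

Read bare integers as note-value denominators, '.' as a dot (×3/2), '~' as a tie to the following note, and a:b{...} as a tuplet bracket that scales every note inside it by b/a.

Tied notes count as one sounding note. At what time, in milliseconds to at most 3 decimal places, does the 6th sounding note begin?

1. 0.0ms @ 0 + 529.412ms (3/2)
2. 529.412ms @ 3/2 + 529.412ms (3/2)
3. 1058.824ms @ 3 + 352.941ms (1)
4. 1411.765ms @ 4 + 564.706ms (8/5)
5. 1976.471ms @ 28/5 + 282.353ms (4/5)
6. 2258.824ms @ 32/5 + 282.353ms (4/5)
7. 2541.176ms @ 36/5 + 282.353ms (4/5)

note 6 onset = 32/5b = 2258.824ms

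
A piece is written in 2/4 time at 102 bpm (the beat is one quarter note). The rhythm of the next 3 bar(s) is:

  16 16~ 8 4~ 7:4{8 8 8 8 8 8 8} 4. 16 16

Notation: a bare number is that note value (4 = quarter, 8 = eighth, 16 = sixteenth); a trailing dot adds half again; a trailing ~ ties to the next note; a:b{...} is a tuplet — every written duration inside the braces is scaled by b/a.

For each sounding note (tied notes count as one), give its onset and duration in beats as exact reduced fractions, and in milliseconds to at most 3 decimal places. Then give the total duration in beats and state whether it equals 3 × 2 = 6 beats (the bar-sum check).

1) 0.0ms=0b +147.059ms=1/4b
2) 147.059ms=1/4b +441.176ms=3/4b
3) 588.235ms=1b +756.303ms=9/7b
4) 1344.538ms=16/7b +168.067ms=2/7b
5) 1512.605ms=18/7b +168.067ms=2/7b
6) 1680.672ms=20/7b +168.067ms=2/7b
7) 1848.739ms=22/7b +168.067ms=2/7b
8) 2016.807ms=24/7b +168.067ms=2/7b
9) 2184.874ms=26/7b +168.067ms=2/7b
10) 2352.941ms=4b +882.353ms=3/2b
11) 3235.294ms=11/2b +147.059ms=1/4b
12) 3382.353ms=23/4b +147.059ms=1/4b
Σ=6b of 6 (102bpm 2/4) — PASS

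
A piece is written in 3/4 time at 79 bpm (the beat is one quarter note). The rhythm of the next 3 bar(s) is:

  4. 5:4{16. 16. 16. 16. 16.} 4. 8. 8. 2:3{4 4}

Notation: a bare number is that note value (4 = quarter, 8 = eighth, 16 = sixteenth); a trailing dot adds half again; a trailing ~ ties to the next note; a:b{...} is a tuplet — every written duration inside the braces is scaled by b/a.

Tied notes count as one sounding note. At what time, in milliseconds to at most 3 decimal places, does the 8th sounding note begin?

1. 0.0ms @ 0 + 1139.241ms (3/2)
2. 1139.241ms @ 3/2 + 227.848ms (3/10)
3. 1367.089ms @ 9/5 + 227.848ms (3/10)
4. 1594.937ms @ 21/10 + 227.848ms (3/10)
5. 1822.785ms @ 12/5 + 227.848ms (3/10)
6. 2050.633ms @ 27/10 + 227.848ms (3/10)
7. 2278.481ms @ 3 + 1139.241ms (3/2)
8. 3417.722ms @ 9/2 + 569.62ms (3/4)
9. 3987.342ms @ 21/4 + 569.62ms (3/4)
10. 4556.962ms @ 6 + 1139.241ms (3/2)
11. 5696.203ms @ 15/2 + 1139.241ms (3/2)

note 8 onset = 9/2b = 3417.722ms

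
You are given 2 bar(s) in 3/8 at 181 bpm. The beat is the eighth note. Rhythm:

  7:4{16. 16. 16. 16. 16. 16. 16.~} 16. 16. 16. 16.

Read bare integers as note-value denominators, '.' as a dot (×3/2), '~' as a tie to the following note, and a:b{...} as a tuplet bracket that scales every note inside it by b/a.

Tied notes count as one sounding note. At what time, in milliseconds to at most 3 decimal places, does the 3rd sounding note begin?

1. 0.0ms @ 0 + 142.068ms (3/7)
2. 142.068ms @ 3/7 + 142.068ms (3/7)
3. 284.136ms @ 6/7 + 142.068ms (3/7)
4. 426.204ms @ 9/7 + 142.068ms (3/7)
5. 568.272ms @ 12/7 + 142.068ms (3/7)
6. 710.339ms @ 15/7 + 142.068ms (3/7)
7. 852.407ms @ 18/7 + 390.687ms (33/28)
8. 1243.094ms @ 15/4 + 248.619ms (3/4)
9. 1491.713ms @ 9/2 + 248.619ms (3/4)
10. 1740.331ms @ 21/4 + 248.619ms (3/4)

note 3 onset = 6/7b = 284.136ms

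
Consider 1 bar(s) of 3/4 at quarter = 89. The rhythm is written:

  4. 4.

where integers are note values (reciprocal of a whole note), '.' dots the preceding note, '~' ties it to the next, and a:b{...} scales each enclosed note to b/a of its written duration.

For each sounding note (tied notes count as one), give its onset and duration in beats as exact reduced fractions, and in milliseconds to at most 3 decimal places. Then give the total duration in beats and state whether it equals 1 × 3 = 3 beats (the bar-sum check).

1) 0.0ms=0b +1011.236ms=3/2b
2) 1011.236ms=3/2b +1011.236ms=3/2b
Σ=3b of 3 (89bpm 3/4) — PASS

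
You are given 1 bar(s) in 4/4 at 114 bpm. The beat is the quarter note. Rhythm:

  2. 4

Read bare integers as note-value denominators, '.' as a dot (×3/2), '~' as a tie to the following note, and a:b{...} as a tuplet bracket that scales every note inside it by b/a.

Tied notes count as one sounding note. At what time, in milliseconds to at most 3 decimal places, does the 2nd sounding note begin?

1. 0.0ms @ 0 + 1578.947ms (3)
2. 1578.947ms @ 3 + 526.316ms (1)

note 2 onset = 3b = 1578.947ms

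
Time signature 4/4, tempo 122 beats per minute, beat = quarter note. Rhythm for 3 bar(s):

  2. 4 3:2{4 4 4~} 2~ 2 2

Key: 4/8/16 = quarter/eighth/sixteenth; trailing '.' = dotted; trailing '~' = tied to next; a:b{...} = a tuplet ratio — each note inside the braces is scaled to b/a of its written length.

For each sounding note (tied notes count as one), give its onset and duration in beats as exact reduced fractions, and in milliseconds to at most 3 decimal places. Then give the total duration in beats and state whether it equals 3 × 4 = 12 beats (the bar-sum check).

1) 0.0ms=0b +1475.41ms=3b
2) 1475.41ms=3b +491.803ms=1b
3) 1967.213ms=4b +327.869ms=2/3b
4) 2295.082ms=14/3b +327.869ms=2/3b
5) 2622.951ms=16/3b +2295.082ms=14/3b
6) 4918.033ms=10b +983.607ms=2b
Σ=12b of 12 (122bpm 4/4) — PASS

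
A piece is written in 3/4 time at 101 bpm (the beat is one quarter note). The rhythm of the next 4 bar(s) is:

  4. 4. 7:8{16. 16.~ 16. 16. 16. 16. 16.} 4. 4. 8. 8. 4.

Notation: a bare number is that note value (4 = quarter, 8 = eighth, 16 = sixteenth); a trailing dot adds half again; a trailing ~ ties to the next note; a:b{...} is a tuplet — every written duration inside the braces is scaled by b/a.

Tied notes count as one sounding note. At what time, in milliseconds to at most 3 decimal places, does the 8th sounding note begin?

1. 0.0ms @ 0 + 891.089ms (3/2)
2. 891.089ms @ 3/2 + 891.089ms (3/2)
3. 1782.178ms @ 3 + 254.597ms (3/7)
4. 2036.775ms @ 24/7 + 509.194ms (6/7)
5. 2545.969ms @ 30/7 + 254.597ms (3/7)
6. 2800.566ms @ 33/7 + 254.597ms (3/7)
7. 3055.163ms @ 36/7 + 254.597ms (3/7)
8. 3309.76ms @ 39/7 + 254.597ms (3/7)
9. 3564.356ms @ 6 + 891.089ms (3/2)
10. 4455.446ms @ 15/2 + 891.089ms (3/2)
11. 5346.535ms @ 9 + 445.545ms (3/4)
12. 5792.079ms @ 39/4 + 445.545ms (3/4)
13. 6237.624ms @ 21/2 + 891.089ms (3/2)

note 8 onset = 39/7b = 3309.76ms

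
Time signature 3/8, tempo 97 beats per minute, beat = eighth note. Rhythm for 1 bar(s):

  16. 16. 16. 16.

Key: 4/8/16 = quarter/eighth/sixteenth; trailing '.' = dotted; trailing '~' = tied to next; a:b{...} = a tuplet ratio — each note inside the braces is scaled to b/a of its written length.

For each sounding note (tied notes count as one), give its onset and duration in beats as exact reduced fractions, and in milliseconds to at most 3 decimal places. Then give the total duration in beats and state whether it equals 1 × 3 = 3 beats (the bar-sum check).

1) 0.0ms=0b +463.918ms=3/4b
2) 463.918ms=3/4b +463.918ms=3/4b
3) 927.835ms=3/2b +463.918ms=3/4b
4) 1391.753ms=9/4b +463.918ms=3/4b
Σ=3b of 3 (97bpm 3/8) — PASS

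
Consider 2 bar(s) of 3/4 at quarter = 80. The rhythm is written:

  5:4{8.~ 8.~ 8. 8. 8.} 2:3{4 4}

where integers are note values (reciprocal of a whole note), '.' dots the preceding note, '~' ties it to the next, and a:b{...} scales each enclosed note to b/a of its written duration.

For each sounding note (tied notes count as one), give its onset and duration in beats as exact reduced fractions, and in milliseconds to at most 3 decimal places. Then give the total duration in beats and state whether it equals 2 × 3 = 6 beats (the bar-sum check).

1) 0.0ms=0b +1350.0ms=9/5b
2) 1350.0ms=9/5b +450.0ms=3/5b
3) 1800.0ms=12/5b +450.0ms=3/5b
4) 2250.0ms=3b +1125.0ms=3/2b
5) 3375.0ms=9/2b +1125.0ms=3/2b
Σ=6b of 6 (80bpm 3/4) — PASS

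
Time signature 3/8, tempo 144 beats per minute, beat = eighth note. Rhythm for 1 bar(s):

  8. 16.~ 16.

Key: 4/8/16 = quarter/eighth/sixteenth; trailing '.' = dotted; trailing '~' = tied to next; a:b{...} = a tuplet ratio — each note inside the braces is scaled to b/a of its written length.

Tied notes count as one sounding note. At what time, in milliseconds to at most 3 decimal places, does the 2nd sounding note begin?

note 2 onset = 3/2b = 625.0ms

1. 0.0ms @ 0 + 625.0ms (3/2)
2. 625.0ms @ 3/2 + 625.0ms (3/2)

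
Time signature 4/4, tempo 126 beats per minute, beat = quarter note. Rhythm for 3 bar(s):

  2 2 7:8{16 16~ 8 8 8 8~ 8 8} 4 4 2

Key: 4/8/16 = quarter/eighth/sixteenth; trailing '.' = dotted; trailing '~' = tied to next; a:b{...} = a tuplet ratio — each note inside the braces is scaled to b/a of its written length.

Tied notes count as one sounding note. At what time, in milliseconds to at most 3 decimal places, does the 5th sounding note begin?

1. 0.0ms @ 0 + 952.381ms (2)
2. 952.381ms @ 2 + 952.381ms (2)
3. 1904.762ms @ 4 + 136.054ms (2/7)
4. 2040.816ms @ 30/7 + 408.163ms (6/7)
5. 2448.98ms @ 36/7 + 272.109ms (4/7)
6. 2721.088ms @ 40/7 + 272.109ms (4/7)
7. 2993.197ms @ 44/7 + 544.218ms (8/7)
8. 3537.415ms @ 52/7 + 272.109ms (4/7)
9. 3809.524ms @ 8 + 476.19ms (1)
10. 4285.714ms @ 9 + 476.19ms (1)
11. 4761.905ms @ 10 + 952.381ms (2)

note 5 onset = 36/7b = 2448.98ms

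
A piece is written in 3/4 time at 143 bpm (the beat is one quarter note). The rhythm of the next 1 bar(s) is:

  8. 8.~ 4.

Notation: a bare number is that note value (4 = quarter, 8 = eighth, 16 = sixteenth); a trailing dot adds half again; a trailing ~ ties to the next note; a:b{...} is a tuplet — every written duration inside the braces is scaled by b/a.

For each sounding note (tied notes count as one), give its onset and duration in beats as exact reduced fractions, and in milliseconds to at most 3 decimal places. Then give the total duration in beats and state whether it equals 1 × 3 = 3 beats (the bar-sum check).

1) 0.0ms=0b +314.685ms=3/4b
2) 314.685ms=3/4b +944.056ms=9/4b
Σ=3b of 3 (143bpm 3/4) — PASS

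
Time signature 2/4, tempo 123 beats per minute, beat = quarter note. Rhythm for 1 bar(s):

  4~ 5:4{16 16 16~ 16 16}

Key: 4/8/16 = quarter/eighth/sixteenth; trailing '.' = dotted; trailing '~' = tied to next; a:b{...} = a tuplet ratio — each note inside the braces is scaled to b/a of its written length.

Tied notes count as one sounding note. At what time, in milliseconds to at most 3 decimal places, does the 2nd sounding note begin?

1. 0.0ms @ 0 + 585.366ms (6/5)
2. 585.366ms @ 6/5 + 97.561ms (1/5)
3. 682.927ms @ 7/5 + 195.122ms (2/5)
4. 878.049ms @ 9/5 + 97.561ms (1/5)

note 2 onset = 6/5b = 585.366ms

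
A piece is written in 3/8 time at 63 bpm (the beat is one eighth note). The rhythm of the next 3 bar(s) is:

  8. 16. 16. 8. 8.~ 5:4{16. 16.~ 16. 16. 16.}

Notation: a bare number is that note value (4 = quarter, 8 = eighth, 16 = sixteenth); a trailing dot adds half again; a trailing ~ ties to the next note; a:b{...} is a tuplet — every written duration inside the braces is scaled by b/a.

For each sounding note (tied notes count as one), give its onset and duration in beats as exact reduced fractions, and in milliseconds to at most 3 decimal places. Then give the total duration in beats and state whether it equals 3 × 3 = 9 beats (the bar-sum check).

1) 0.0ms=0b +1428.571ms=3/2b
2) 1428.571ms=3/2b +714.286ms=3/4b
3) 2142.857ms=9/4b +714.286ms=3/4b
4) 2857.143ms=3b +1428.571ms=3/2b
5) 4285.714ms=9/2b +2000.0ms=21/10b
6) 6285.714ms=33/5b +1142.857ms=6/5b
7) 7428.571ms=39/5b +571.429ms=3/5b
8) 8000.0ms=42/5b +571.429ms=3/5b
Σ=9b of 9 (63bpm 3/8) — PASS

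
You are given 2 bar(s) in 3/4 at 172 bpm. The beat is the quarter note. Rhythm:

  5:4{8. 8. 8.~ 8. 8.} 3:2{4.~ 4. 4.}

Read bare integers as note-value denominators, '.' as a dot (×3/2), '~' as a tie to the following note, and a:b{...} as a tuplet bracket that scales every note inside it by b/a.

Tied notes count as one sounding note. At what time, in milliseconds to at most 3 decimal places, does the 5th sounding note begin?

note 5 onset = 3b = 1046.512ms

1. 0.0ms @ 0 + 209.302ms (3/5)
2. 209.302ms @ 3/5 + 209.302ms (3/5)
3. 418.605ms @ 6/5 + 418.605ms (6/5)
4. 837.209ms @ 12/5 + 209.302ms (3/5)
5. 1046.512ms @ 3 + 697.674ms (2)
6. 1744.186ms @ 5 + 348.837ms (1)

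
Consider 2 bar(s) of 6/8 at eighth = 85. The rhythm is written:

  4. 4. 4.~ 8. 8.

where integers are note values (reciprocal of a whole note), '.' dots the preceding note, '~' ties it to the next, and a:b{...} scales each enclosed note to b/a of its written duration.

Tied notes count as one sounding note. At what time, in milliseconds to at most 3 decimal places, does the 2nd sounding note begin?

note 2 onset = 3b = 2117.647ms

1. 0.0ms @ 0 + 2117.647ms (3)
2. 2117.647ms @ 3 + 2117.647ms (3)
3. 4235.294ms @ 6 + 3176.471ms (9/2)
4. 7411.765ms @ 21/2 + 1058.824ms (3/2)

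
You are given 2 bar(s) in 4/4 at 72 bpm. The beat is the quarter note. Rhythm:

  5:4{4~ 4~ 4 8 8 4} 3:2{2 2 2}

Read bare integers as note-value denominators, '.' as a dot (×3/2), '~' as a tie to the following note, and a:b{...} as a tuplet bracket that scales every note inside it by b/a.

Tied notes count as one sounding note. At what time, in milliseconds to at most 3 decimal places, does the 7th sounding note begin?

1. 0.0ms @ 0 + 2000.0ms (12/5)
2. 2000.0ms @ 12/5 + 333.333ms (2/5)
3. 2333.333ms @ 14/5 + 333.333ms (2/5)
4. 2666.667ms @ 16/5 + 666.667ms (4/5)
5. 3333.333ms @ 4 + 1111.111ms (4/3)
6. 4444.444ms @ 16/3 + 1111.111ms (4/3)
7. 5555.556ms @ 20/3 + 1111.111ms (4/3)

note 7 onset = 20/3b = 5555.556ms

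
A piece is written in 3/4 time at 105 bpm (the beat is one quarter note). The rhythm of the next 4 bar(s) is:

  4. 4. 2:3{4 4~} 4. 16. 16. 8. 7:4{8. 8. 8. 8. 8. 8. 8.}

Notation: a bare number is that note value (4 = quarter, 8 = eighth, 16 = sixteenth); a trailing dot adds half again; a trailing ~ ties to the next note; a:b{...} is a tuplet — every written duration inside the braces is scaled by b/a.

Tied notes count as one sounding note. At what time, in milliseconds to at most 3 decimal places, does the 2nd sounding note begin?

note 2 onset = 3/2b = 857.143ms

1. 0.0ms @ 0 + 857.143ms (3/2)
2. 857.143ms @ 3/2 + 857.143ms (3/2)
3. 1714.286ms @ 3 + 857.143ms (3/2)
4. 2571.429ms @ 9/2 + 1714.286ms (3)
5. 4285.714ms @ 15/2 + 214.286ms (3/8)
6. 4500.0ms @ 63/8 + 214.286ms (3/8)
7. 4714.286ms @ 33/4 + 428.571ms (3/4)
8. 5142.857ms @ 9 + 244.898ms (3/7)
9. 5387.755ms @ 66/7 + 244.898ms (3/7)
10. 5632.653ms @ 69/7 + 244.898ms (3/7)
11. 5877.551ms @ 72/7 + 244.898ms (3/7)
12. 6122.449ms @ 75/7 + 244.898ms (3/7)
13. 6367.347ms @ 78/7 + 244.898ms (3/7)
14. 6612.245ms @ 81/7 + 244.898ms (3/7)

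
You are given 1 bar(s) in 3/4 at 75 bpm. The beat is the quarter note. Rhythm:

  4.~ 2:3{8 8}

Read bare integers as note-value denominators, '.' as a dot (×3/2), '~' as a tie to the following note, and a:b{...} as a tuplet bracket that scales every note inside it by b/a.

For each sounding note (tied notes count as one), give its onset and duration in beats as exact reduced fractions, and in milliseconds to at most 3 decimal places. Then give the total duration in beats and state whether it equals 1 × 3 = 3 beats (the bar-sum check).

1) 0.0ms=0b +1800.0ms=9/4b
2) 1800.0ms=9/4b +600.0ms=3/4b
Σ=3b of 3 (75bpm 3/4) — PASS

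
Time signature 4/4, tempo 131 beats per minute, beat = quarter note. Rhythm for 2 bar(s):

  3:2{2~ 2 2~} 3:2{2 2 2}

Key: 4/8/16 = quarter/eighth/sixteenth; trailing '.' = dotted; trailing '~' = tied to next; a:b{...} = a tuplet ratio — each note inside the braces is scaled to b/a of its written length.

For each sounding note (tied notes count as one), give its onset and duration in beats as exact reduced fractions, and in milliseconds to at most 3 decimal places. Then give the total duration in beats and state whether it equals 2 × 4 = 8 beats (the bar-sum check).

1) 0.0ms=0b +1221.374ms=8/3b
2) 1221.374ms=8/3b +1221.374ms=8/3b
3) 2442.748ms=16/3b +610.687ms=4/3b
4) 3053.435ms=20/3b +610.687ms=4/3b
Σ=8b of 8 (131bpm 4/4) — PASS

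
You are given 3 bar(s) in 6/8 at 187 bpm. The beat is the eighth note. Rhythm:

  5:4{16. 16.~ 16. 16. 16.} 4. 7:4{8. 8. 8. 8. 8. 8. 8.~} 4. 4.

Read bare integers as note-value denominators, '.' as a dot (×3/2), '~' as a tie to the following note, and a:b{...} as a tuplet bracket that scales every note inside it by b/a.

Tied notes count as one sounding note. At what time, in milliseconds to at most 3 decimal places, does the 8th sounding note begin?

1. 0.0ms @ 0 + 192.513ms (3/5)
2. 192.513ms @ 3/5 + 385.027ms (6/5)
3. 577.54ms @ 9/5 + 192.513ms (3/5)
4. 770.053ms @ 12/5 + 192.513ms (3/5)
5. 962.567ms @ 3 + 962.567ms (3)
6. 1925.134ms @ 6 + 275.019ms (6/7)
7. 2200.153ms @ 48/7 + 275.019ms (6/7)
8. 2475.172ms @ 54/7 + 275.019ms (6/7)
9. 2750.191ms @ 60/7 + 275.019ms (6/7)
10. 3025.21ms @ 66/7 + 275.019ms (6/7)
11. 3300.229ms @ 72/7 + 275.019ms (6/7)
12. 3575.248ms @ 78/7 + 1237.586ms (27/7)
13. 4812.834ms @ 15 + 962.567ms (3)

note 8 onset = 54/7b = 2475.172ms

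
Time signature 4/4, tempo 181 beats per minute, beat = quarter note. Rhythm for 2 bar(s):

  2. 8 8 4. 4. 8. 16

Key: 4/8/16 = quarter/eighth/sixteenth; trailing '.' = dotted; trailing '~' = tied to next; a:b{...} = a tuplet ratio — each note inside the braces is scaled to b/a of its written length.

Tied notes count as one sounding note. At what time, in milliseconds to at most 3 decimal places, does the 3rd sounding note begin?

note 3 onset = 7/2b = 1160.221ms

1. 0.0ms @ 0 + 994.475ms (3)
2. 994.475ms @ 3 + 165.746ms (1/2)
3. 1160.221ms @ 7/2 + 165.746ms (1/2)
4. 1325.967ms @ 4 + 497.238ms (3/2)
5. 1823.204ms @ 11/2 + 497.238ms (3/2)
6. 2320.442ms @ 7 + 248.619ms (3/4)
7. 2569.061ms @ 31/4 + 82.873ms (1/4)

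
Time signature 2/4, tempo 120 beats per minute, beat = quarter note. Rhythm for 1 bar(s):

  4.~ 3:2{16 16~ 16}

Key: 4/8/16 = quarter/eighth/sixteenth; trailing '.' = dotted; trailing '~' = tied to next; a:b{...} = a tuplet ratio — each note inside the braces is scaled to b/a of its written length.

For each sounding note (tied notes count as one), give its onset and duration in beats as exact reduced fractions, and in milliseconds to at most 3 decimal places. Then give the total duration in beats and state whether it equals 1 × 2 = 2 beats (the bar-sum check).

1) 0.0ms=0b +833.333ms=5/3b
2) 833.333ms=5/3b +166.667ms=1/3b
Σ=2b of 2 (120bpm 2/4) — PASS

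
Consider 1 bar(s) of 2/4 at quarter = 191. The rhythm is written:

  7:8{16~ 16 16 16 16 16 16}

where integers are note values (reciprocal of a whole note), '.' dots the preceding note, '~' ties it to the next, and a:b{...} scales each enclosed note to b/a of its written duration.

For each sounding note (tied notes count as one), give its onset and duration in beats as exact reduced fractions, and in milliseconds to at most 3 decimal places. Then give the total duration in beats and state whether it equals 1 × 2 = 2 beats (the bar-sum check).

1) 0.0ms=0b +179.506ms=4/7b
2) 179.506ms=4/7b +89.753ms=2/7b
3) 269.26ms=6/7b +89.753ms=2/7b
4) 359.013ms=8/7b +89.753ms=2/7b
5) 448.766ms=10/7b +89.753ms=2/7b
6) 538.519ms=12/7b +89.753ms=2/7b
Σ=2b of 2 (191bpm 2/4) — PASS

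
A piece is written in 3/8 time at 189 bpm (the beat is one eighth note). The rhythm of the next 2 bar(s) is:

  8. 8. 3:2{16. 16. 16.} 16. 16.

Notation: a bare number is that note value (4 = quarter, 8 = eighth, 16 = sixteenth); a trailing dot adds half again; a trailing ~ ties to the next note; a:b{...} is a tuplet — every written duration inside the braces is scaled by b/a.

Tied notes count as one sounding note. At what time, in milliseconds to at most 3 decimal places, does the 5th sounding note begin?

1. 0.0ms @ 0 + 476.19ms (3/2)
2. 476.19ms @ 3/2 + 476.19ms (3/2)
3. 952.381ms @ 3 + 158.73ms (1/2)
4. 1111.111ms @ 7/2 + 158.73ms (1/2)
5. 1269.841ms @ 4 + 158.73ms (1/2)
6. 1428.571ms @ 9/2 + 238.095ms (3/4)
7. 1666.667ms @ 21/4 + 238.095ms (3/4)

note 5 onset = 4b = 1269.841ms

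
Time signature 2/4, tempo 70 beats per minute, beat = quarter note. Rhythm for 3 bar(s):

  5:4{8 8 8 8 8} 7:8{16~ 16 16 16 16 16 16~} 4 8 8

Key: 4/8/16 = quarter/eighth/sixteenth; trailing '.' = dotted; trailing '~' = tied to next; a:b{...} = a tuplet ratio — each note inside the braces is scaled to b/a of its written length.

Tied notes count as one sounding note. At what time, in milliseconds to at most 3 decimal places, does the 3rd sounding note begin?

1. 0.0ms @ 0 + 342.857ms (2/5)
2. 342.857ms @ 2/5 + 342.857ms (2/5)
3. 685.714ms @ 4/5 + 342.857ms (2/5)
4. 1028.571ms @ 6/5 + 342.857ms (2/5)
5. 1371.429ms @ 8/5 + 342.857ms (2/5)
6. 1714.286ms @ 2 + 489.796ms (4/7)
7. 2204.082ms @ 18/7 + 244.898ms (2/7)
8. 2448.98ms @ 20/7 + 244.898ms (2/7)
9. 2693.878ms @ 22/7 + 244.898ms (2/7)
10. 2938.776ms @ 24/7 + 244.898ms (2/7)
11. 3183.673ms @ 26/7 + 1102.041ms (9/7)
12. 4285.714ms @ 5 + 428.571ms (1/2)
13. 4714.286ms @ 11/2 + 428.571ms (1/2)

note 3 onset = 4/5b = 685.714ms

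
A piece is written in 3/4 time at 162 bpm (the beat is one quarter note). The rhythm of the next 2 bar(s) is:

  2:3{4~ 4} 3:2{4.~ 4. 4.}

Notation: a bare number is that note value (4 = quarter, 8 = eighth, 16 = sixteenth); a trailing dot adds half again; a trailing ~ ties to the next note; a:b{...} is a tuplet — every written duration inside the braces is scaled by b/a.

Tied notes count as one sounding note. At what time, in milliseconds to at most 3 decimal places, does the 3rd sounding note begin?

1. 0.0ms @ 0 + 1111.111ms (3)
2. 1111.111ms @ 3 + 740.741ms (2)
3. 1851.852ms @ 5 + 370.37ms (1)

note 3 onset = 5b = 1851.852ms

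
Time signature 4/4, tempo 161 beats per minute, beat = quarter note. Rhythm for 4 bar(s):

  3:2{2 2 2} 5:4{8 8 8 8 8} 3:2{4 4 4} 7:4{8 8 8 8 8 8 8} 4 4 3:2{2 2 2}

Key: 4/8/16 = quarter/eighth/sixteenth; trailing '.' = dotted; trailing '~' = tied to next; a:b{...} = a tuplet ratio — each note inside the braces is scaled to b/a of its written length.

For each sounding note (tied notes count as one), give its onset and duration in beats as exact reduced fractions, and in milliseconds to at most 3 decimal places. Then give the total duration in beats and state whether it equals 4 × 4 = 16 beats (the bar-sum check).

1) 0.0ms=0b +496.894ms=4/3b
2) 496.894ms=4/3b +496.894ms=4/3b
3) 993.789ms=8/3b +496.894ms=4/3b
4) 1490.683ms=4b +149.068ms=2/5b
5) 1639.752ms=22/5b +149.068ms=2/5b
6) 1788.82ms=24/5b +149.068ms=2/5b
7) 1937.888ms=26/5b +149.068ms=2/5b
8) 2086.957ms=28/5b +149.068ms=2/5b
9) 2236.025ms=6b +248.447ms=2/3b
10) 2484.472ms=20/3b +248.447ms=2/3b
11) 2732.919ms=22/3b +248.447ms=2/3b
12) 2981.366ms=8b +106.477ms=2/7b
13) 3087.844ms=58/7b +106.477ms=2/7b
14) 3194.321ms=60/7b +106.477ms=2/7b
15) 3300.799ms=62/7b +106.477ms=2/7b
16) 3407.276ms=64/7b +106.477ms=2/7b
17) 3513.753ms=66/7b +106.477ms=2/7b
18) 3620.231ms=68/7b +106.477ms=2/7b
19) 3726.708ms=10b +372.671ms=1b
20) 4099.379ms=11b +372.671ms=1b
21) 4472.05ms=12b +496.894ms=4/3b
22) 4968.944ms=40/3b +496.894ms=4/3b
23) 5465.839ms=44/3b +496.894ms=4/3b
Σ=16b of 16 (161bpm 4/4) — PASS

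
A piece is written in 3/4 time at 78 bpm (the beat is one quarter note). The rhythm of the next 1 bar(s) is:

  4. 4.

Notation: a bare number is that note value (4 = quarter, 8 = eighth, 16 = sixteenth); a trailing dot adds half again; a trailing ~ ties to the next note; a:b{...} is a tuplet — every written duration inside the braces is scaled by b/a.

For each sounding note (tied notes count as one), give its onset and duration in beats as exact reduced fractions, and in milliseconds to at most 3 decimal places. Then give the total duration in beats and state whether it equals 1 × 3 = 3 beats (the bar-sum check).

1) 0.0ms=0b +1153.846ms=3/2b
2) 1153.846ms=3/2b +1153.846ms=3/2b
Σ=3b of 3 (78bpm 3/4) — PASS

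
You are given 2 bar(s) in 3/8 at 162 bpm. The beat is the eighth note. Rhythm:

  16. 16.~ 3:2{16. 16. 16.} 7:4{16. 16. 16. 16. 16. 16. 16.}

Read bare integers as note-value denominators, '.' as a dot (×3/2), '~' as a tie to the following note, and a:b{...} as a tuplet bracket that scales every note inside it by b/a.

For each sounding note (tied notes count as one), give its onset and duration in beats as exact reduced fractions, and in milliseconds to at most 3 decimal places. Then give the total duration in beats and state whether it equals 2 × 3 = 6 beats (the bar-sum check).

1) 0.0ms=0b +277.778ms=3/4b
2) 277.778ms=3/4b +462.963ms=5/4b
3) 740.741ms=2b +185.185ms=1/2b
4) 925.926ms=5/2b +185.185ms=1/2b
5) 1111.111ms=3b +158.73ms=3/7b
6) 1269.841ms=24/7b +158.73ms=3/7b
7) 1428.571ms=27/7b +158.73ms=3/7b
8) 1587.302ms=30/7b +158.73ms=3/7b
9) 1746.032ms=33/7b +158.73ms=3/7b
10) 1904.762ms=36/7b +158.73ms=3/7b
11) 2063.492ms=39/7b +158.73ms=3/7b
Σ=6b of 6 (162bpm 3/8) — PASS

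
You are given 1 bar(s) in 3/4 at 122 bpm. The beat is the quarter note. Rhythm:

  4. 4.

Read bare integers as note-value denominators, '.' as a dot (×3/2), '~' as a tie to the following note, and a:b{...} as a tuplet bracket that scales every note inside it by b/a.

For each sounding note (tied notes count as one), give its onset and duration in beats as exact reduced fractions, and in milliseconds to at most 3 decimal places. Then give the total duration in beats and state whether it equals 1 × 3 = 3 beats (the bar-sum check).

1) 0.0ms=0b +737.705ms=3/2b
2) 737.705ms=3/2b +737.705ms=3/2b
Σ=3b of 3 (122bpm 3/4) — PASS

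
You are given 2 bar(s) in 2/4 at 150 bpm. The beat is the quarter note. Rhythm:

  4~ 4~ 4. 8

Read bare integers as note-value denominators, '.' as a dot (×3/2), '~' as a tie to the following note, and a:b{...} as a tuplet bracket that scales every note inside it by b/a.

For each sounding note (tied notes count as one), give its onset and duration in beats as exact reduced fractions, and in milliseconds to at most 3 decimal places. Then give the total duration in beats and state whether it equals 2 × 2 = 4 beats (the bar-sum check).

1) 0.0ms=0b +1400.0ms=7/2b
2) 1400.0ms=7/2b +200.0ms=1/2b
Σ=4b of 4 (150bpm 2/4) — PASS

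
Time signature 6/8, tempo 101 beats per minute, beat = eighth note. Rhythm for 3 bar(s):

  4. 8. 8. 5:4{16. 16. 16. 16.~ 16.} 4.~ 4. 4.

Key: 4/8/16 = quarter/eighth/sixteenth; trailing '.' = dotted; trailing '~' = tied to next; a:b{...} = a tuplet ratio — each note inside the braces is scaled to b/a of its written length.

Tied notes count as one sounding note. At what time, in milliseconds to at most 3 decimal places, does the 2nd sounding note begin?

1. 0.0ms @ 0 + 1782.178ms (3)
2. 1782.178ms @ 3 + 891.089ms (3/2)
3. 2673.267ms @ 9/2 + 891.089ms (3/2)
4. 3564.356ms @ 6 + 356.436ms (3/5)
5. 3920.792ms @ 33/5 + 356.436ms (3/5)
6. 4277.228ms @ 36/5 + 356.436ms (3/5)
7. 4633.663ms @ 39/5 + 712.871ms (6/5)
8. 5346.535ms @ 9 + 3564.356ms (6)
9. 8910.891ms @ 15 + 1782.178ms (3)

note 2 onset = 3b = 1782.178ms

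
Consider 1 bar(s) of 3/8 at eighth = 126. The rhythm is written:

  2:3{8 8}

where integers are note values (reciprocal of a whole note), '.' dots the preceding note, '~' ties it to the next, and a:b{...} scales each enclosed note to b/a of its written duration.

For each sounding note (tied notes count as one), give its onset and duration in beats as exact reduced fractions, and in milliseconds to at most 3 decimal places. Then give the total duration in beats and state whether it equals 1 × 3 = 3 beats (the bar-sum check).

1) 0.0ms=0b +714.286ms=3/2b
2) 714.286ms=3/2b +714.286ms=3/2b
Σ=3b of 3 (126bpm 3/8) — PASS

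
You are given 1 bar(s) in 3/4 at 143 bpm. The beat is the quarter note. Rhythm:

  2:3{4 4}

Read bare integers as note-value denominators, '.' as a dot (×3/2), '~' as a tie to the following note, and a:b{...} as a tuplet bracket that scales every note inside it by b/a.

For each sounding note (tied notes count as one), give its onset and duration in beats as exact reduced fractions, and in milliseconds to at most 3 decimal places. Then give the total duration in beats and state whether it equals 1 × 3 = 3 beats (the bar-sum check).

1) 0.0ms=0b +629.371ms=3/2b
2) 629.371ms=3/2b +629.371ms=3/2b
Σ=3b of 3 (143bpm 3/4) — PASS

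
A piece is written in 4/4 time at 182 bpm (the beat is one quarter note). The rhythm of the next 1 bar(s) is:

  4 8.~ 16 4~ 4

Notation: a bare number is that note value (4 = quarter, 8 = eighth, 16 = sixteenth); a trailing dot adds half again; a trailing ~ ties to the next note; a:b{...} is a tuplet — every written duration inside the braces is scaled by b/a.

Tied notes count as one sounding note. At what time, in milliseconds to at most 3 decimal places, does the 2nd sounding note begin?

1. 0.0ms @ 0 + 329.67ms (1)
2. 329.67ms @ 1 + 329.67ms (1)
3. 659.341ms @ 2 + 659.341ms (2)

note 2 onset = 1b = 329.67ms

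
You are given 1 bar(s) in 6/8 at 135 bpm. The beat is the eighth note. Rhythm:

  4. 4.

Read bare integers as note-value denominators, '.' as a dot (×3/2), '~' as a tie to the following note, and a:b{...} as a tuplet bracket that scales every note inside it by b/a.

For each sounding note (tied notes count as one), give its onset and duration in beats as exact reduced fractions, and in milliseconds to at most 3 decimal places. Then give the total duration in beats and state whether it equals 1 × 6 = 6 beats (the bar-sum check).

1) 0.0ms=0b +1333.333ms=3b
2) 1333.333ms=3b +1333.333ms=3b
Σ=6b of 6 (135bpm 6/8) — PASS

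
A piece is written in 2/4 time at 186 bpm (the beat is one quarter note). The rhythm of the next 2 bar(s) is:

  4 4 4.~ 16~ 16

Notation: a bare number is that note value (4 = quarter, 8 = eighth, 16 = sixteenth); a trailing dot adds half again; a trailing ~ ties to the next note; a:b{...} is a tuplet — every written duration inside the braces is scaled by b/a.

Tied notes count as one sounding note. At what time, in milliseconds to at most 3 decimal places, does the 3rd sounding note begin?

note 3 onset = 2b = 645.161ms

1. 0.0ms @ 0 + 322.581ms (1)
2. 322.581ms @ 1 + 322.581ms (1)
3. 645.161ms @ 2 + 645.161ms (2)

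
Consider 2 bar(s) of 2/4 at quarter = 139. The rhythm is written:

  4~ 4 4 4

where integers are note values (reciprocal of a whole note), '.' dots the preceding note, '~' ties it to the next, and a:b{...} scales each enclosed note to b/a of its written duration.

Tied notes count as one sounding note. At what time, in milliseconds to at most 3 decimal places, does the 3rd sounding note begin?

note 3 onset = 3b = 1294.964ms

1. 0.0ms @ 0 + 863.309ms (2)
2. 863.309ms @ 2 + 431.655ms (1)
3. 1294.964ms @ 3 + 431.655ms (1)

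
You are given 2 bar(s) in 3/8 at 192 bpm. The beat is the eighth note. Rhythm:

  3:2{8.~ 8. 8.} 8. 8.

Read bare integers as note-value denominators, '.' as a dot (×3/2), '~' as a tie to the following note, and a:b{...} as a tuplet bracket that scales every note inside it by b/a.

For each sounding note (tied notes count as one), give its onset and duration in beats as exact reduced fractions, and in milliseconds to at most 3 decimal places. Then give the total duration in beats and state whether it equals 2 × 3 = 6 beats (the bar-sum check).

1) 0.0ms=0b +625.0ms=2b
2) 625.0ms=2b +312.5ms=1b
3) 937.5ms=3b +468.75ms=3/2b
4) 1406.25ms=9/2b +468.75ms=3/2b
Σ=6b of 6 (192bpm 3/8) — PASS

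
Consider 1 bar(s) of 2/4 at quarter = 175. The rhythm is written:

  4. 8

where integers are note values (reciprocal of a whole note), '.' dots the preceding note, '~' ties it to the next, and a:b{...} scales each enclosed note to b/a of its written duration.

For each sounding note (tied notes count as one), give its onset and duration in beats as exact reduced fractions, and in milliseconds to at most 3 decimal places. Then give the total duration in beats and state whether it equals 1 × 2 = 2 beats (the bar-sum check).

1) 0.0ms=0b +514.286ms=3/2b
2) 514.286ms=3/2b +171.429ms=1/2b
Σ=2b of 2 (175bpm 2/4) — PASS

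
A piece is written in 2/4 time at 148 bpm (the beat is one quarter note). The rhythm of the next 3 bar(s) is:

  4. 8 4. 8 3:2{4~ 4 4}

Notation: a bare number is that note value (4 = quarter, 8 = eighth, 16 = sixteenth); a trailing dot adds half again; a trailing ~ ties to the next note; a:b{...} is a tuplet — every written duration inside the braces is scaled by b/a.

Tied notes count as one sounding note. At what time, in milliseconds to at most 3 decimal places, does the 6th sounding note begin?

1. 0.0ms @ 0 + 608.108ms (3/2)
2. 608.108ms @ 3/2 + 202.703ms (1/2)
3. 810.811ms @ 2 + 608.108ms (3/2)
4. 1418.919ms @ 7/2 + 202.703ms (1/2)
5. 1621.622ms @ 4 + 540.541ms (4/3)
6. 2162.162ms @ 16/3 + 270.27ms (2/3)

note 6 onset = 16/3b = 2162.162ms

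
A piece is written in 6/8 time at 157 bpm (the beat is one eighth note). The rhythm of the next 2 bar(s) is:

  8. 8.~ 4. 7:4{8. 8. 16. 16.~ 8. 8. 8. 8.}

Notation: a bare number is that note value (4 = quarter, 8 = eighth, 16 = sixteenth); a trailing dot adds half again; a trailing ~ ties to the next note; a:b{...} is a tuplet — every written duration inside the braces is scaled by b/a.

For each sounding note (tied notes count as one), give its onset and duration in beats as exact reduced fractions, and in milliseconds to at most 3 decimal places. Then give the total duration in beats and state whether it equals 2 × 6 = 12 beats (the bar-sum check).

1) 0.0ms=0b +573.248ms=3/2b
2) 573.248ms=3/2b +1719.745ms=9/2b
3) 2292.994ms=6b +327.571ms=6/7b
4) 2620.564ms=48/7b +327.571ms=6/7b
5) 2948.135ms=54/7b +163.785ms=3/7b
6) 3111.92ms=57/7b +491.356ms=9/7b
7) 3603.276ms=66/7b +327.571ms=6/7b
8) 3930.846ms=72/7b +327.571ms=6/7b
9) 4258.417ms=78/7b +327.571ms=6/7b
Σ=12b of 12 (157bpm 6/8) — PASS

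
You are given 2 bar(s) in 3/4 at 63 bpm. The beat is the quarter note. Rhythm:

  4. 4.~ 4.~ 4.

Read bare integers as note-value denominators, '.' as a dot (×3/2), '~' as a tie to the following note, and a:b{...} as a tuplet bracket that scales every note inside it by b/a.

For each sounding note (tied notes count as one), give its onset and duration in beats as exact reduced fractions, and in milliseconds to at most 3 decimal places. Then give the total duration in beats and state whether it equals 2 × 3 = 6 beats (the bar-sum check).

1) 0.0ms=0b +1428.571ms=3/2b
2) 1428.571ms=3/2b +4285.714ms=9/2b
Σ=6b of 6 (63bpm 3/4) — PASS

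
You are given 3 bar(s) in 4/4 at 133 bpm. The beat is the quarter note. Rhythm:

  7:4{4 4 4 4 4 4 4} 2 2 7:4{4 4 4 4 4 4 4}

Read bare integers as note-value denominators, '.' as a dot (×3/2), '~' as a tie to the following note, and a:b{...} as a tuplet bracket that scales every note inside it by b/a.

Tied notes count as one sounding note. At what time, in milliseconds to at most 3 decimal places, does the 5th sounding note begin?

note 5 onset = 16/7b = 1031.149ms

1. 0.0ms @ 0 + 257.787ms (4/7)
2. 257.787ms @ 4/7 + 257.787ms (4/7)
3. 515.575ms @ 8/7 + 257.787ms (4/7)
4. 773.362ms @ 12/7 + 257.787ms (4/7)
5. 1031.149ms @ 16/7 + 257.787ms (4/7)
6. 1288.937ms @ 20/7 + 257.787ms (4/7)
7. 1546.724ms @ 24/7 + 257.787ms (4/7)
8. 1804.511ms @ 4 + 902.256ms (2)
9. 2706.767ms @ 6 + 902.256ms (2)
10. 3609.023ms @ 8 + 257.787ms (4/7)
11. 3866.81ms @ 60/7 + 257.787ms (4/7)
12. 4124.597ms @ 64/7 + 257.787ms (4/7)
13. 4382.385ms @ 68/7 + 257.787ms (4/7)
14. 4640.172ms @ 72/7 + 257.787ms (4/7)
15. 4897.959ms @ 76/7 + 257.787ms (4/7)
16. 5155.747ms @ 80/7 + 257.787ms (4/7)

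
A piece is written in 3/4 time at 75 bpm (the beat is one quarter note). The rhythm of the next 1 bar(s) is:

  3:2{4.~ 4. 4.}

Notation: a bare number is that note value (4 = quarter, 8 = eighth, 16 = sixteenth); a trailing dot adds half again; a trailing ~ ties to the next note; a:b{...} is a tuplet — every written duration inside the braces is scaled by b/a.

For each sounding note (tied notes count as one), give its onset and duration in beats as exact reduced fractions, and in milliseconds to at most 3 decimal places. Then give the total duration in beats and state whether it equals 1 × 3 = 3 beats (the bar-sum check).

1) 0.0ms=0b +1600.0ms=2b
2) 1600.0ms=2b +800.0ms=1b
Σ=3b of 3 (75bpm 3/4) — PASS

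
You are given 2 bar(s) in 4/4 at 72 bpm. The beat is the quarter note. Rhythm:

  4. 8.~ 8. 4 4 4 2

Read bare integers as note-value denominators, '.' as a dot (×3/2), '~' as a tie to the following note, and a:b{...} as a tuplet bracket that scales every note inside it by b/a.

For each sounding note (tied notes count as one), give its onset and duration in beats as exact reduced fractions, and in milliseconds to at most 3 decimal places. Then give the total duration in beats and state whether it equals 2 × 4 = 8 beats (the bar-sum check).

1) 0.0ms=0b +1250.0ms=3/2b
2) 1250.0ms=3/2b +1250.0ms=3/2b
3) 2500.0ms=3b +833.333ms=1b
4) 3333.333ms=4b +833.333ms=1b
5) 4166.667ms=5b +833.333ms=1b
6) 5000.0ms=6b +1666.667ms=2b
Σ=8b of 8 (72bpm 4/4) — PASS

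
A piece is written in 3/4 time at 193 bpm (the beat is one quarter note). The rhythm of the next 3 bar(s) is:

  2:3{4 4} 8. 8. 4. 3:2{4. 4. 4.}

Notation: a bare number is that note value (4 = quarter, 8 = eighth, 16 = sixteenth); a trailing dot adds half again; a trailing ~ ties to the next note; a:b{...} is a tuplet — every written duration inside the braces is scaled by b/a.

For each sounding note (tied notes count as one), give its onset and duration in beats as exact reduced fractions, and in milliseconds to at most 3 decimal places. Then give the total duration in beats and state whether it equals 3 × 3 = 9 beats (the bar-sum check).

1) 0.0ms=0b +466.321ms=3/2b
2) 466.321ms=3/2b +466.321ms=3/2b
3) 932.642ms=3b +233.161ms=3/4b
4) 1165.803ms=15/4b +233.161ms=3/4b
5) 1398.964ms=9/2b +466.321ms=3/2b
6) 1865.285ms=6b +310.881ms=1b
7) 2176.166ms=7b +310.881ms=1b
8) 2487.047ms=8b +310.881ms=1b
Σ=9b of 9 (193bpm 3/4) — PASS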